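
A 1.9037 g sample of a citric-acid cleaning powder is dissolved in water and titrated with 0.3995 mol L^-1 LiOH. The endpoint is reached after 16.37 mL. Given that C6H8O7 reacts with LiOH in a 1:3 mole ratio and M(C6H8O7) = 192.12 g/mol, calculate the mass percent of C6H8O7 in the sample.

n(LiOH) = 0.3995 x 0.01637 = 0.006540 mol.
n(C6H8O7) = 0.006540 / 3 = 0.002180 mol.
mass of C6H8O7 = 0.002180 x 192.12 = 0.4188 g.
% purity = 0.4188 / 1.9037 x 100 = 22.0%.

22.0%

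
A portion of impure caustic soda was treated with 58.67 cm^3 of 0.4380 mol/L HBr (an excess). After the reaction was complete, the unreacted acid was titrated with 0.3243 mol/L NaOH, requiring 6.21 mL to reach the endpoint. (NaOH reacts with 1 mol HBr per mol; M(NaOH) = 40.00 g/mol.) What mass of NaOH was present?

Total n(HBr) added = 0.4380 x 0.05867 = 0.02570 mol.
n(NaOH) used = 0.3243 x 0.006210 = 0.002014 mol, which equals the excess n(HBr).
So n(HBr) consumed by the sample = 0.02570 - 0.002014 = 0.02368 mol.
n(NaOH) = 0.02368 / 1 = 0.02368 mol.
mass = 0.02368 mol x 40.00 g/mol = 0.947 g.

0.947 g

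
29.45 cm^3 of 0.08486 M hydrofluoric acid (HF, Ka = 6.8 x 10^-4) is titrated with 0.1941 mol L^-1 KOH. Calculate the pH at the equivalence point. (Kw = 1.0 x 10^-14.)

n(HF) = 0.08486 x 0.02945 = 0.002499 mol; V(KOH) at equivalence = 0.002499/0.1941 = 0.01288 L.
At equivalence all the acid is converted to F-; total volume = 0.02945 + 0.01288 = 0.04233 L, so [F-] = 0.002499/0.04233 = 0.05905 M.
Kb = Kw/Ka = 1.0e-14 / 6.8 x 10^-4 = 1.47e-11.
[OH^-] = sqrt(Kb x [F-]) = sqrt(1.47e-11 x 0.05905) = 9.32e-7 M.
pOH = 6.03, so pH = 14.00 - 6.03 = 7.97.

7.97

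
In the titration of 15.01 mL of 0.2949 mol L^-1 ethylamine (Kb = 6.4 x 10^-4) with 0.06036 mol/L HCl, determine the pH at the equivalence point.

n(C2H5NH2) = 0.2949 x 0.01501 = 0.004426 mol; V(HCl) at equivalence = 0.004426/0.06036 = 0.07333 L.
At equivalence the base is fully converted to C2H5NH3+; total volume = 0.08834 L, so [C2H5NH3+] = 0.004426/0.08834 = 0.05010 M.
Ka(C2H5NH3+) = Kw/Kb = 1.0e-14 / 6.4 x 10^-4 = 1.56e-11.
[H^+] = sqrt(Ka x [C2H5NH3+]) = sqrt(1.56e-11 x 0.05010) = 8.85e-7 M.
pH = -log(8.85e-7) = 6.05.

6.05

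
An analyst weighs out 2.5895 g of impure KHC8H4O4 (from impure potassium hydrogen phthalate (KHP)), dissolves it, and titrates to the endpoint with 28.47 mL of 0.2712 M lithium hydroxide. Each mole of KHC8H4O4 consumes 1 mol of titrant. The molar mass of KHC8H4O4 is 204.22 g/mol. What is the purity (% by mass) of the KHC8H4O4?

n(LiOH) = 0.2712 x 0.02847 = 0.007721 mol.
n(KHC8H4O4) = 0.007721 / 1 = 0.007721 mol.
mass of KHC8H4O4 = 0.007721 x 204.22 = 1.577 g.
% purity = 1.577 / 2.5895 x 100 = 60.9%.

60.9%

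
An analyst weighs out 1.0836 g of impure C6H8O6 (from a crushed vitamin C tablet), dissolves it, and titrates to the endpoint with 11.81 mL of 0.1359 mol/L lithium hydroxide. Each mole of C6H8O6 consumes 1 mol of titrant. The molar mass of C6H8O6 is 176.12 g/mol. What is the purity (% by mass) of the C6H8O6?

26.1%

n(LiOH) = 0.1359 x 0.01181 = 0.001605 mol.
n(C6H8O6) = 0.001605 / 1 = 0.001605 mol.
mass of C6H8O6 = 0.001605 x 176.12 = 0.2827 g.
% purity = 0.2827 / 1.0836 x 100 = 26.1%.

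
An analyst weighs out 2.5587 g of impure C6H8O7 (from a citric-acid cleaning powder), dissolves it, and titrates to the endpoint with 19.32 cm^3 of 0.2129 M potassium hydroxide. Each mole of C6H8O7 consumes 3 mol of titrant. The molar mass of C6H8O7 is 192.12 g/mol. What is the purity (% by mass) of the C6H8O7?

10.3%

n(KOH) = 0.2129 x 0.01932 = 0.004113 mol.
n(C6H8O7) = 0.004113 / 3 = 0.001371 mol.
mass of C6H8O7 = 0.001371 x 192.12 = 0.2634 g.
% purity = 0.2634 / 2.5587 x 100 = 10.3%.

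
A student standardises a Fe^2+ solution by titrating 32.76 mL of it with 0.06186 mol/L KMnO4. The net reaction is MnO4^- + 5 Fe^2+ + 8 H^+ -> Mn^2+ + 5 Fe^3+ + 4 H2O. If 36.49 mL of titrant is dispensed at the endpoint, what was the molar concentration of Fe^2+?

0.345 M

n(KMnO4) = 0.06186 x 0.03649 = 0.002257 mol.
From the balanced equation, 1 mol KMnO4 reacts with 5 mol Fe^2+, so n(Fe^2+) = 0.002257 x 5/1 = 0.01129 mol.
[Fe^2+] = 0.01129 / 0.03276 L = 0.345 M.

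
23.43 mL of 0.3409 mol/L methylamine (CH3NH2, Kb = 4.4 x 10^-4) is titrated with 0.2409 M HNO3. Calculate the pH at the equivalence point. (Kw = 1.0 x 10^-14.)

5.75

n(CH3NH2) = 0.3409 x 0.02343 = 0.007987 mol; V(HNO3) at equivalence = 0.007987/0.2409 = 0.03316 L.
At equivalence the base is fully converted to CH3NH3+; total volume = 0.05659 L, so [CH3NH3+] = 0.007987/0.05659 = 0.1412 M.
Ka(CH3NH3+) = Kw/Kb = 1.0e-14 / 4.4 x 10^-4 = 2.27e-11.
[H^+] = sqrt(Ka x [CH3NH3+]) = sqrt(2.27e-11 x 0.1412) = 1.79e-6 M.
pH = -log(1.79e-6) = 5.75.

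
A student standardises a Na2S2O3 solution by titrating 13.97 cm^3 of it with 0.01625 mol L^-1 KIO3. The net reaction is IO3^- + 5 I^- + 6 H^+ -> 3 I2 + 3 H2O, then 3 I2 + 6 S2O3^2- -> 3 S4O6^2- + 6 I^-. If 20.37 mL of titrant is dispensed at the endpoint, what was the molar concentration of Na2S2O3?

0.142 M

n(KIO3) = 0.01625 x 0.02037 = 0.0003310 mol.
From the balanced equation, 1 mol KIO3 reacts with 6 mol Na2S2O3, so n(Na2S2O3) = 0.0003310 x 6/1 = 0.001986 mol.
[Na2S2O3] = 0.001986 / 0.01397 L = 0.142 M.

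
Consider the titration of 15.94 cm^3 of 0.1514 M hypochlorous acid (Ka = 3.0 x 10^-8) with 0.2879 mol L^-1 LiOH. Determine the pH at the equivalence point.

n(HClO) = 0.1514 x 0.01594 = 0.002413 mol; V(LiOH) at equivalence = 0.002413/0.2879 = 0.008382 L.
At equivalence all the acid is converted to ClO-; total volume = 0.01594 + 0.008382 = 0.02432 L, so [ClO-] = 0.002413/0.02432 = 0.09922 M.
Kb = Kw/Ka = 1.0e-14 / 3.0 x 10^-8 = 3.33e-7.
[OH^-] = sqrt(Kb x [ClO-]) = sqrt(3.33e-7 x 0.09922) = 0.000182 M.
pOH = 3.74, so pH = 14.00 - 3.74 = 10.26.

10.26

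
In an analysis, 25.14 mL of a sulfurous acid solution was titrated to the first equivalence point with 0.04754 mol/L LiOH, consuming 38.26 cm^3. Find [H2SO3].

n(LiOH) = 0.04754 x 0.03826 = 0.001819 mol.
At the first equivalence point, 1 mol OH^- react per mol H2SO3, so n(H2SO3) = 0.001819 / 1 = 0.001819 mol.
[H2SO3] = 0.001819 / 0.02514 L = 0.0724 M.

0.0724 M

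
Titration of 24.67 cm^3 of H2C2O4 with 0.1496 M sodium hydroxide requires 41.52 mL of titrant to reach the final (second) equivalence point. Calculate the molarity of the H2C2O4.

0.126 M

n(NaOH) = 0.1496 x 0.04152 = 0.006211 mol.
At the final (second) equivalence point, 2 mol OH^- react per mol H2C2O4, so n(H2C2O4) = 0.006211 / 2 = 0.003106 mol.
[H2C2O4] = 0.003106 / 0.02467 L = 0.126 M.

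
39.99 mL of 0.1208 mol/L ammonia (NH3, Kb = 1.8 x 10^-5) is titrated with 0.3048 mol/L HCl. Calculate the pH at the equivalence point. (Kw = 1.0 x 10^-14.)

n(NH3) = 0.1208 x 0.03999 = 0.004831 mol; V(HCl) at equivalence = 0.004831/0.3048 = 0.01585 L.
At equivalence the base is fully converted to NH4+; total volume = 0.05584 L, so [NH4+] = 0.004831/0.05584 = 0.08651 M.
Ka(NH4+) = Kw/Kb = 1.0e-14 / 1.8 x 10^-5 = 5.56e-10.
[H^+] = sqrt(Ka x [NH4+]) = sqrt(5.56e-10 x 0.08651) = 6.93e-6 M.
pH = -log(6.93e-6) = 5.16.

5.16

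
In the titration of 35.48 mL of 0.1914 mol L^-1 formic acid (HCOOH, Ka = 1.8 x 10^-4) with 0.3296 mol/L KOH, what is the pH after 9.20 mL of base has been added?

Initial n(HCOOH) = 0.1914 x 0.03548 = 0.006791 mol.
n(KOH) added = 0.3296 x 0.009200 = 0.003032 mol, converting that many moles of HCOOH to HCOO-.
Remaining n(HCOOH) = 0.003759 mol; n(HCOO-) = 0.003032 mol.
By Henderson-Hasselbalch, pH = pKa + log([A^-]/[HA]) = 3.74 + log(0.003032/0.003759) = 3.74 + (-0.09) = 3.65.

3.65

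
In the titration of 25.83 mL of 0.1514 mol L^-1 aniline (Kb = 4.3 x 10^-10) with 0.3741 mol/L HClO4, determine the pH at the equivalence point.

2.80

n(C6H5NH2) = 0.1514 x 0.02583 = 0.003911 mol; V(HClO4) at equivalence = 0.003911/0.3741 = 0.01045 L.
At equivalence the base is fully converted to C6H5NH3+; total volume = 0.03628 L, so [C6H5NH3+] = 0.003911/0.03628 = 0.1078 M.
Ka(C6H5NH3+) = Kw/Kb = 1.0e-14 / 4.3 x 10^-10 = 2.33e-5.
[H^+] = sqrt(Ka x [C6H5NH3+]) = sqrt(2.33e-5 x 0.1078) = 0.00158 M.
pH = -log(0.00158) = 2.80.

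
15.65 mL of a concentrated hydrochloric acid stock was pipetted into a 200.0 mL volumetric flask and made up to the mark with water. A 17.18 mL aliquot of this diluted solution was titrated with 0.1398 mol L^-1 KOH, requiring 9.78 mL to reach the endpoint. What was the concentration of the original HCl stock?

1.02 M

n(KOH) = 0.1398 x 0.009780 = 0.001367 mol.
n(HCl) in the aliquot = 0.001367 mol.
[diluted HCl] = 0.001367 / 0.01718 = 0.07958 M.
Dilution factor = 200.0/15.65 = 12.78, so [stock] = 0.07958 x 12.78 = 1.02 M.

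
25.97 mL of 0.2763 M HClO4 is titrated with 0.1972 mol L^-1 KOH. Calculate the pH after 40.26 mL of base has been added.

12.06

n(acid) = 0.2763 x 0.02597 = 0.007176 mol; n(KOH) added = 0.1972 x 0.04026 = 0.007939 mol.
Base is in excess by 0.007939 - 0.007176 = 0.0007638 mol in a total volume of 0.06623 L.
[OH^-] = 0.0007638/0.06623 = 0.01153 M, so pOH = 1.94 and pH = 14.00 - 1.94 = 12.06.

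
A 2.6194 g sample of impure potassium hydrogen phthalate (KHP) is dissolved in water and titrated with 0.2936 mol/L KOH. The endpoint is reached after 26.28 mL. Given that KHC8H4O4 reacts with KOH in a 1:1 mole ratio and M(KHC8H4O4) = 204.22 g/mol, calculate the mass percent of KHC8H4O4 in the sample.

60.2%

n(KOH) = 0.2936 x 0.02628 = 0.007716 mol.
n(KHC8H4O4) = 0.007716 / 1 = 0.007716 mol.
mass of KHC8H4O4 = 0.007716 x 204.22 = 1.576 g.
% purity = 1.576 / 2.6194 x 100 = 60.2%.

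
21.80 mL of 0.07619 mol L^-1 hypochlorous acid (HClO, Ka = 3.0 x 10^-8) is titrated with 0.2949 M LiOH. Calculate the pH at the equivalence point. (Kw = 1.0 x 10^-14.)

10.15

n(HClO) = 0.07619 x 0.02180 = 0.001661 mol; V(LiOH) at equivalence = 0.001661/0.2949 = 0.005632 L.
At equivalence all the acid is converted to ClO-; total volume = 0.02180 + 0.005632 = 0.02743 L, so [ClO-] = 0.001661/0.02743 = 0.06055 M.
Kb = Kw/Ka = 1.0e-14 / 3.0 x 10^-8 = 3.33e-7.
[OH^-] = sqrt(Kb x [ClO-]) = sqrt(3.33e-7 x 0.06055) = 0.000142 M.
pOH = 3.85, so pH = 14.00 - 3.85 = 10.15.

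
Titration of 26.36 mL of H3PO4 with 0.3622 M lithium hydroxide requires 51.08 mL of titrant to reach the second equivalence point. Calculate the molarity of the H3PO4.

0.351 M

n(LiOH) = 0.3622 x 0.05108 = 0.01850 mol.
At the second equivalence point, 2 mol OH^- react per mol H3PO4, so n(H3PO4) = 0.01850 / 2 = 0.009251 mol.
[H3PO4] = 0.009251 / 0.02636 L = 0.351 M.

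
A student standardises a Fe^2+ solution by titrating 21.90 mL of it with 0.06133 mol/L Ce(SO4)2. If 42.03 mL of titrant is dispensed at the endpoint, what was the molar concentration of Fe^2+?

n(Ce(SO4)2) = 0.06133 x 0.04203 = 0.002578 mol.
From the balanced equation, 1 mol Ce(SO4)2 reacts with 1 mol Fe^2+, so n(Fe^2+) = 0.002578 x 1/1 = 0.002578 mol.
[Fe^2+] = 0.002578 / 0.02190 L = 0.118 M.

0.118 M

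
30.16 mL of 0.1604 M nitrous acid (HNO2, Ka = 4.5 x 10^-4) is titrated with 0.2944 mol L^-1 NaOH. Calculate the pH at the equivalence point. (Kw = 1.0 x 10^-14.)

8.18

n(HNO2) = 0.1604 x 0.03016 = 0.004838 mol; V(NaOH) at equivalence = 0.004838/0.2944 = 0.01643 L.
At equivalence all the acid is converted to NO2-; total volume = 0.03016 + 0.01643 = 0.04659 L, so [NO2-] = 0.004838/0.04659 = 0.1038 M.
Kb = Kw/Ka = 1.0e-14 / 4.5 x 10^-4 = 2.22e-11.
[OH^-] = sqrt(Kb x [NO2-]) = sqrt(2.22e-11 x 0.1038) = 1.52e-6 M.
pOH = 5.82, so pH = 14.00 - 5.82 = 8.18.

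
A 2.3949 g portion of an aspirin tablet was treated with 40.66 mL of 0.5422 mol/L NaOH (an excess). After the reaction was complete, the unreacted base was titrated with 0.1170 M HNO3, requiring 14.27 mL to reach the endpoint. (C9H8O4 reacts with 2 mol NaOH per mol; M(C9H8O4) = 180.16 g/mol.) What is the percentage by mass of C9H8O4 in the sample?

76.6%

Total n(NaOH) added = 0.5422 x 0.04066 = 0.02205 mol.
n(HNO3) used = 0.1170 x 0.01427 = 0.001670 mol, which equals the excess n(NaOH).
So n(NaOH) consumed by the sample = 0.02205 - 0.001670 = 0.02038 mol.
n(C9H8O4) = 0.02038 / 2 = 0.01019 mol.
mass C9H8O4 = 0.01019 x 180.16 = 1.835 g, so %C9H8O4 = 1.835/2.3949 x 100 = 76.6%.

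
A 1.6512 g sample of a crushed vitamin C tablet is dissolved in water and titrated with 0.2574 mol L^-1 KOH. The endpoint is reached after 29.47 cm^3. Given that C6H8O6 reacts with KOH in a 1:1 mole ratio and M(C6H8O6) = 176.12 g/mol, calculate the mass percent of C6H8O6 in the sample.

n(KOH) = 0.2574 x 0.02947 = 0.007586 mol.
n(C6H8O6) = 0.007586 / 1 = 0.007586 mol.
mass of C6H8O6 = 0.007586 x 176.12 = 1.336 g.
% purity = 1.336 / 1.6512 x 100 = 80.9%.

80.9%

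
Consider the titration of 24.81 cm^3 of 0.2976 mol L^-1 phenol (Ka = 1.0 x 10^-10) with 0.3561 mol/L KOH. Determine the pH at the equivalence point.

n(C6H5OH) = 0.2976 x 0.02481 = 0.007383 mol; V(KOH) at equivalence = 0.007383/0.3561 = 0.02073 L.
At equivalence all the acid is converted to C6H5O-; total volume = 0.02481 + 0.02073 = 0.04554 L, so [C6H5O-] = 0.007383/0.04554 = 0.1621 M.
Kb = Kw/Ka = 1.0e-14 / 1.0 x 10^-10 = 0.000100.
[OH^-] = sqrt(Kb x [C6H5O-]) = sqrt(0.000100 x 0.1621) = 0.00403 M.
pOH = 2.40, so pH = 14.00 - 2.40 = 11.60.

11.60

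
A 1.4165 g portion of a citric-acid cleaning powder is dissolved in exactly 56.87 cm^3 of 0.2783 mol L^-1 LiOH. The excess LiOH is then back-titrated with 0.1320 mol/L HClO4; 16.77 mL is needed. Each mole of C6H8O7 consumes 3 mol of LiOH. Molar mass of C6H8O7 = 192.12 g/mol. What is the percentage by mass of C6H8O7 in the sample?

Total n(LiOH) added = 0.2783 x 0.05687 = 0.01583 mol.
n(HClO4) used = 0.1320 x 0.01677 = 0.002214 mol, which equals the excess n(LiOH).
So n(LiOH) consumed by the sample = 0.01583 - 0.002214 = 0.01361 mol.
n(C6H8O7) = 0.01361 / 3 = 0.004538 mol.
mass C6H8O7 = 0.004538 x 192.12 = 0.8718 g, so %C6H8O7 = 0.8718/1.4165 x 100 = 61.5%.

61.5%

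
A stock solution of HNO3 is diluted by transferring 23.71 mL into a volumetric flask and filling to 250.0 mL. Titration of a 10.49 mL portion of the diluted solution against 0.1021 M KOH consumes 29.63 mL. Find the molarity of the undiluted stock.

3.04 M

n(KOH) = 0.1021 x 0.02963 = 0.003025 mol.
n(HNO3) in the aliquot = 0.003025 mol.
[diluted HNO3] = 0.003025 / 0.01049 = 0.2884 M.
Dilution factor = 250.0/23.71 = 10.54, so [stock] = 0.2884 x 10.54 = 3.04 M.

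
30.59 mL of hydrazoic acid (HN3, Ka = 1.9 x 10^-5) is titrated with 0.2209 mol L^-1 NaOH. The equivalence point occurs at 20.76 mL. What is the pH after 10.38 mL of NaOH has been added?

10.38 mL is exactly half the equivalence volume (20.76/2), i.e. the half-equivalence point.
There, n(HA) = n(A^-), so pH = pKa = -log(1.9 x 10^-5) = 4.72.

4.72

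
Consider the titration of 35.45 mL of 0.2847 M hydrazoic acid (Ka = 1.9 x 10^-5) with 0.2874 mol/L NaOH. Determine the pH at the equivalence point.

8.94

n(HN3) = 0.2847 x 0.03545 = 0.01009 mol; V(NaOH) at equivalence = 0.01009/0.2874 = 0.03512 L.
At equivalence all the acid is converted to N3-; total volume = 0.03545 + 0.03512 = 0.07057 L, so [N3-] = 0.01009/0.07057 = 0.1430 M.
Kb = Kw/Ka = 1.0e-14 / 1.9 x 10^-5 = 5.26e-10.
[OH^-] = sqrt(Kb x [N3-]) = sqrt(5.26e-10 x 0.1430) = 8.68e-6 M.
pOH = 5.06, so pH = 14.00 - 5.06 = 8.94.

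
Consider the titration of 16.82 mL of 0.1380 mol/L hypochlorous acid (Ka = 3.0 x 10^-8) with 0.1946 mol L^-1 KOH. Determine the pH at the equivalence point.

10.21

n(HClO) = 0.1380 x 0.01682 = 0.002321 mol; V(KOH) at equivalence = 0.002321/0.1946 = 0.01193 L.
At equivalence all the acid is converted to ClO-; total volume = 0.01682 + 0.01193 = 0.02875 L, so [ClO-] = 0.002321/0.02875 = 0.08074 M.
Kb = Kw/Ka = 1.0e-14 / 3.0 x 10^-8 = 3.33e-7.
[OH^-] = sqrt(Kb x [ClO-]) = sqrt(3.33e-7 x 0.08074) = 0.000164 M.
pOH = 3.79, so pH = 14.00 - 3.79 = 10.21.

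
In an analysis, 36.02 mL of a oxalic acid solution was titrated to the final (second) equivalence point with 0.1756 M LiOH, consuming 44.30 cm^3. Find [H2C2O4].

0.108 M

n(LiOH) = 0.1756 x 0.04430 = 0.007779 mol.
At the final (second) equivalence point, 2 mol OH^- react per mol H2C2O4, so n(H2C2O4) = 0.007779 / 2 = 0.003890 mol.
[H2C2O4] = 0.003890 / 0.03602 L = 0.108 M.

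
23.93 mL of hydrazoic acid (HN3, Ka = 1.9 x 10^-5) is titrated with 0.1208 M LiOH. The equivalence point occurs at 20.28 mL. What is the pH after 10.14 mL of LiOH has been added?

4.72

10.14 mL is exactly half the equivalence volume (20.28/2), i.e. the half-equivalence point.
There, n(HA) = n(A^-), so pH = pKa = -log(1.9 x 10^-5) = 4.72.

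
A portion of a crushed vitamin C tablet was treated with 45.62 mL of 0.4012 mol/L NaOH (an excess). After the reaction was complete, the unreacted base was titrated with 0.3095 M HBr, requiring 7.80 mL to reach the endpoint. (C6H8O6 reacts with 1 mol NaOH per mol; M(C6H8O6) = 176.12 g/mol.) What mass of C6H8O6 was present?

Total n(NaOH) added = 0.4012 x 0.04562 = 0.01830 mol.
n(HBr) used = 0.3095 x 0.007800 = 0.002414 mol, which equals the excess n(NaOH).
So n(NaOH) consumed by the sample = 0.01830 - 0.002414 = 0.01589 mol.
n(C6H8O6) = 0.01589 / 1 = 0.01589 mol.
mass = 0.01589 mol x 176.12 g/mol = 2.80 g.

2.80 g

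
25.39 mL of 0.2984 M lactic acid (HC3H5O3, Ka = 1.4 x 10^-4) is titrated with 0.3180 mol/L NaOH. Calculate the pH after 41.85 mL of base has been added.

12.93

n(acid) = 0.2984 x 0.02539 = 0.007576 mol; n(NaOH) added = 0.3180 x 0.04185 = 0.01331 mol.
Base is in excess by 0.01331 - 0.007576 = 0.005732 mol in a total volume of 0.06724 L.
[OH^-] = 0.005732/0.06724 = 0.08525 M, so pOH = 1.07 and pH = 14.00 - 1.07 = 12.93.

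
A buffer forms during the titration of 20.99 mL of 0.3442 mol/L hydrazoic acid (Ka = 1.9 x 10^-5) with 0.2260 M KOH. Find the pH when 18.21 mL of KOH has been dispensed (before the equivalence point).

Initial n(HN3) = 0.3442 x 0.02099 = 0.007225 mol.
n(KOH) added = 0.2260 x 0.01821 = 0.004115 mol, converting that many moles of HN3 to N3-.
Remaining n(HN3) = 0.003109 mol; n(N3-) = 0.004115 mol.
By Henderson-Hasselbalch, pH = pKa + log([A^-]/[HA]) = 4.72 + log(0.004115/0.003109) = 4.72 + (+0.12) = 4.84.

4.84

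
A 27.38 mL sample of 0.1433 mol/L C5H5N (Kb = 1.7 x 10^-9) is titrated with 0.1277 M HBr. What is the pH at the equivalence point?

3.20

n(C5H5N) = 0.1433 x 0.02738 = 0.003924 mol; V(HBr) at equivalence = 0.003924/0.1277 = 0.03072 L.
At equivalence the base is fully converted to C5H5NH+; total volume = 0.05810 L, so [C5H5NH+] = 0.003924/0.05810 = 0.06753 M.
Ka(C5H5NH+) = Kw/Kb = 1.0e-14 / 1.7 x 10^-9 = 5.88e-6.
[H^+] = sqrt(Ka x [C5H5NH+]) = sqrt(5.88e-6 x 0.06753) = 0.000630 M.
pH = -log(0.000630) = 3.20.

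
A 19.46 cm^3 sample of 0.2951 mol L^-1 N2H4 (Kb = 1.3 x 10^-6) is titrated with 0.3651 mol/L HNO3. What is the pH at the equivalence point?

4.45

n(N2H4) = 0.2951 x 0.01946 = 0.005743 mol; V(HNO3) at equivalence = 0.005743/0.3651 = 0.01573 L.
At equivalence the base is fully converted to N2H5+; total volume = 0.03519 L, so [N2H5+] = 0.005743/0.03519 = 0.1632 M.
Ka(N2H5+) = Kw/Kb = 1.0e-14 / 1.3 x 10^-6 = 7.69e-9.
[H^+] = sqrt(Ka x [N2H5+]) = sqrt(7.69e-9 x 0.1632) = 3.54e-5 M.
pH = -log(3.54e-5) = 4.45.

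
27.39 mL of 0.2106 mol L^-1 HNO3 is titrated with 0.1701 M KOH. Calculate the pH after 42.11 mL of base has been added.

12.30

n(acid) = 0.2106 x 0.02739 = 0.005768 mol; n(KOH) added = 0.1701 x 0.04211 = 0.007163 mol.
Base is in excess by 0.007163 - 0.005768 = 0.001395 mol in a total volume of 0.06950 L.
[OH^-] = 0.001395/0.06950 = 0.02007 M, so pOH = 1.70 and pH = 14.00 - 1.70 = 12.30.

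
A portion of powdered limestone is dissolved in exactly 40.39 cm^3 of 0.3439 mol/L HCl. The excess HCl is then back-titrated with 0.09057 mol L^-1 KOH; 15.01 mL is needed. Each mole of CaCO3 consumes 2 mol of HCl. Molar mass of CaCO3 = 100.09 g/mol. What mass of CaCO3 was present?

Total n(HCl) added = 0.3439 x 0.04039 = 0.01389 mol.
n(KOH) used = 0.09057 x 0.01501 = 0.001359 mol, which equals the excess n(HCl).
So n(HCl) consumed by the sample = 0.01389 - 0.001359 = 0.01253 mol.
n(CaCO3) = 0.01253 / 2 = 0.006265 mol.
mass = 0.006265 mol x 100.09 g/mol = 0.627 g.

0.627 g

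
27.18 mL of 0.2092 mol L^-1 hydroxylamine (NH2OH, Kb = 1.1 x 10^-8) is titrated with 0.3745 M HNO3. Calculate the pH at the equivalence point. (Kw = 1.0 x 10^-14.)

n(NH2OH) = 0.2092 x 0.02718 = 0.005686 mol; V(HNO3) at equivalence = 0.005686/0.3745 = 0.01518 L.
At equivalence the base is fully converted to NH3OH+; total volume = 0.04236 L, so [NH3OH+] = 0.005686/0.04236 = 0.1342 M.
Ka(NH3OH+) = Kw/Kb = 1.0e-14 / 1.1 x 10^-8 = 9.09e-7.
[H^+] = sqrt(Ka x [NH3OH+]) = sqrt(9.09e-7 x 0.1342) = 0.000349 M.
pH = -log(0.000349) = 3.46.

3.46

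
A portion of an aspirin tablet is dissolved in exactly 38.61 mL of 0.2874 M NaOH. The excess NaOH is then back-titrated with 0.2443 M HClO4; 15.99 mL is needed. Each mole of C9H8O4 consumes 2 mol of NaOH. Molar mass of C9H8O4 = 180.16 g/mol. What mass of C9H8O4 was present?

0.648 g

Total n(NaOH) added = 0.2874 x 0.03861 = 0.01110 mol.
n(HClO4) used = 0.2443 x 0.01599 = 0.003906 mol, which equals the excess n(NaOH).
So n(NaOH) consumed by the sample = 0.01110 - 0.003906 = 0.007190 mol.
n(C9H8O4) = 0.007190 / 2 = 0.003595 mol.
mass = 0.003595 mol x 180.16 g/mol = 0.648 g.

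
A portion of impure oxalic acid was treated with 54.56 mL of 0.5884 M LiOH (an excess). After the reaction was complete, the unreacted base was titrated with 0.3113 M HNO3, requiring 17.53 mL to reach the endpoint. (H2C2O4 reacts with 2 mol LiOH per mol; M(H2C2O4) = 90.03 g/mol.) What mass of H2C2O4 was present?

Total n(LiOH) added = 0.5884 x 0.05456 = 0.03210 mol.
n(HNO3) used = 0.3113 x 0.01753 = 0.005457 mol, which equals the excess n(LiOH).
So n(LiOH) consumed by the sample = 0.03210 - 0.005457 = 0.02665 mol.
n(H2C2O4) = 0.02665 / 2 = 0.01332 mol.
mass = 0.01332 mol x 90.03 g/mol = 1.20 g.

1.20 g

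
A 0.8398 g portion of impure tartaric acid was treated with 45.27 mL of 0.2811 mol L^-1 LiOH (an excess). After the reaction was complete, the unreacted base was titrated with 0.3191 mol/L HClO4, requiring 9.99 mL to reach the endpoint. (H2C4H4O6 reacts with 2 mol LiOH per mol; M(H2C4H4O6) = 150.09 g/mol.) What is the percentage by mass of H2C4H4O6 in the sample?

85.2%

Total n(LiOH) added = 0.2811 x 0.04527 = 0.01273 mol.
n(HClO4) used = 0.3191 x 0.009990 = 0.003188 mol, which equals the excess n(LiOH).
So n(LiOH) consumed by the sample = 0.01273 - 0.003188 = 0.009538 mol.
n(H2C4H4O6) = 0.009538 / 2 = 0.004769 mol.
mass H2C4H4O6 = 0.004769 x 150.09 = 0.7157 g, so %H2C4H4O6 = 0.7157/0.8398 x 100 = 85.2%.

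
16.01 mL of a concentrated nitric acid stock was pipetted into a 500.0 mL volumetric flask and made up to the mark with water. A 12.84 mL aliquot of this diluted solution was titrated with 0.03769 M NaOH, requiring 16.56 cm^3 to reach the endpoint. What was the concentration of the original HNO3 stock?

1.52 M

n(NaOH) = 0.03769 x 0.01656 = 0.0006241 mol.
n(HNO3) in the aliquot = 0.0006241 mol.
[diluted HNO3] = 0.0006241 / 0.01284 = 0.04861 M.
Dilution factor = 500.0/16.01 = 31.23, so [stock] = 0.04861 x 31.23 = 1.52 M.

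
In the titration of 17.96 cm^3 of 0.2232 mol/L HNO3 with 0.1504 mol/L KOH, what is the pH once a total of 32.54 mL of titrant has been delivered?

12.24

n(acid) = 0.2232 x 0.01796 = 0.004009 mol; n(KOH) added = 0.1504 x 0.03254 = 0.004894 mol.
Base is in excess by 0.004894 - 0.004009 = 0.0008853 mol in a total volume of 0.05050 L.
[OH^-] = 0.0008853/0.05050 = 0.01753 M, so pOH = 1.76 and pH = 14.00 - 1.76 = 12.24.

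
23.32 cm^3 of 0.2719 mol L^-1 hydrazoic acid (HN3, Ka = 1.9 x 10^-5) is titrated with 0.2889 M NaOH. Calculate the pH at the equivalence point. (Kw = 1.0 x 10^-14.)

n(HN3) = 0.2719 x 0.02332 = 0.006341 mol; V(NaOH) at equivalence = 0.006341/0.2889 = 0.02195 L.
At equivalence all the acid is converted to N3-; total volume = 0.02332 + 0.02195 = 0.04527 L, so [N3-] = 0.006341/0.04527 = 0.1401 M.
Kb = Kw/Ka = 1.0e-14 / 1.9 x 10^-5 = 5.26e-10.
[OH^-] = sqrt(Kb x [N3-]) = sqrt(5.26e-10 x 0.1401) = 8.59e-6 M.
pOH = 5.07, so pH = 14.00 - 5.07 = 8.93.

8.93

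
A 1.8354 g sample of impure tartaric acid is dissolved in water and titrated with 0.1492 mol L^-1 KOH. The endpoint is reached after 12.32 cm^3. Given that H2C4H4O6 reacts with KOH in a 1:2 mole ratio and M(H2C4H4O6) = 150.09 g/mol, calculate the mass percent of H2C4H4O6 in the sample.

n(KOH) = 0.1492 x 0.01232 = 0.001838 mol.
n(H2C4H4O6) = 0.001838 / 2 = 0.0009191 mol.
mass of H2C4H4O6 = 0.0009191 x 150.09 = 0.1379 g.
% purity = 0.1379 / 1.8354 x 100 = 7.52%.

7.52%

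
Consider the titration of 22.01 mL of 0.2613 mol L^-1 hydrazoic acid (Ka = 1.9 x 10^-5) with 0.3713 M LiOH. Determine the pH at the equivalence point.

n(HN3) = 0.2613 x 0.02201 = 0.005751 mol; V(LiOH) at equivalence = 0.005751/0.3713 = 0.01549 L.
At equivalence all the acid is converted to N3-; total volume = 0.02201 + 0.01549 = 0.03750 L, so [N3-] = 0.005751/0.03750 = 0.1534 M.
Kb = Kw/Ka = 1.0e-14 / 1.9 x 10^-5 = 5.26e-10.
[OH^-] = sqrt(Kb x [N3-]) = sqrt(5.26e-10 x 0.1534) = 8.98e-6 M.
pOH = 5.05, so pH = 14.00 - 5.05 = 8.95.

8.95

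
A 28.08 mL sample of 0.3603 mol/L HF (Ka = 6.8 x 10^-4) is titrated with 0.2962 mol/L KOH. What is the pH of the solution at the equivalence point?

n(HF) = 0.3603 x 0.02808 = 0.01012 mol; V(KOH) at equivalence = 0.01012/0.2962 = 0.03416 L.
At equivalence all the acid is converted to F-; total volume = 0.02808 + 0.03416 = 0.06224 L, so [F-] = 0.01012/0.06224 = 0.1626 M.
Kb = Kw/Ka = 1.0e-14 / 6.8 x 10^-4 = 1.47e-11.
[OH^-] = sqrt(Kb x [F-]) = sqrt(1.47e-11 x 0.1626) = 1.55e-6 M.
pOH = 5.81, so pH = 14.00 - 5.81 = 8.19.

8.19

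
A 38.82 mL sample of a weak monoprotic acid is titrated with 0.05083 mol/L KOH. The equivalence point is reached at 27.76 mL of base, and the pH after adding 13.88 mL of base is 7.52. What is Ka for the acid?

3.0 x 10^-8

13.88 mL is half of the equivalence volume, so this is the half-equivalence point where [HA] = [A^-].
At half-equivalence pH = pKa, so pKa = 7.52.
Ka = 10^(-7.52) = 3.0 x 10^-8.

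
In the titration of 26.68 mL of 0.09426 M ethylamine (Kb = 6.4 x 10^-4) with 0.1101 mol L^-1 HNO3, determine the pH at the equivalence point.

n(C2H5NH2) = 0.09426 x 0.02668 = 0.002515 mol; V(HNO3) at equivalence = 0.002515/0.1101 = 0.02284 L.
At equivalence the base is fully converted to C2H5NH3+; total volume = 0.04952 L, so [C2H5NH3+] = 0.002515/0.04952 = 0.05078 M.
Ka(C2H5NH3+) = Kw/Kb = 1.0e-14 / 6.4 x 10^-4 = 1.56e-11.
[H^+] = sqrt(Ka x [C2H5NH3+]) = sqrt(1.56e-11 x 0.05078) = 8.91e-7 M.
pH = -log(8.91e-7) = 6.05.

6.05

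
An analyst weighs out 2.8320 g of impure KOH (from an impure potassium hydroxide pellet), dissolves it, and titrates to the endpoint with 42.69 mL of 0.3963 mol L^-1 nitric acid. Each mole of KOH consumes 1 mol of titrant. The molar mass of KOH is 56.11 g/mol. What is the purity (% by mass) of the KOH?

n(HNO3) = 0.3963 x 0.04269 = 0.01692 mol.
n(KOH) = 0.01692 / 1 = 0.01692 mol.
mass of KOH = 0.01692 x 56.11 = 0.9493 g.
% purity = 0.9493 / 2.8320 x 100 = 33.5%.

33.5%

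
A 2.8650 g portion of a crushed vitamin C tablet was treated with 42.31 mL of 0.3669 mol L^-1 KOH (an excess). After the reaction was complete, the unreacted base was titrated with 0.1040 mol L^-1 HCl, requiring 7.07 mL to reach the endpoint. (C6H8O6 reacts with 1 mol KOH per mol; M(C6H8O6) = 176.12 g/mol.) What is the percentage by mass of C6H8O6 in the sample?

Total n(KOH) added = 0.3669 x 0.04231 = 0.01552 mol.
n(HCl) used = 0.1040 x 0.007070 = 0.0007353 mol, which equals the excess n(KOH).
So n(KOH) consumed by the sample = 0.01552 - 0.0007353 = 0.01479 mol.
n(C6H8O6) = 0.01479 / 1 = 0.01479 mol.
mass C6H8O6 = 0.01479 x 176.12 = 2.605 g, so %C6H8O6 = 2.605/2.8650 x 100 = 90.9%.

90.9%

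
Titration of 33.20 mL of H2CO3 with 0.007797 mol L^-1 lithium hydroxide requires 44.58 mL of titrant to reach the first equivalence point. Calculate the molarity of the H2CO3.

n(LiOH) = 0.007797 x 0.04458 = 0.0003476 mol.
At the first equivalence point, 1 mol OH^- react per mol H2CO3, so n(H2CO3) = 0.0003476 / 1 = 0.0003476 mol.
[H2CO3] = 0.0003476 / 0.03320 L = 0.0105 M.

0.0105 M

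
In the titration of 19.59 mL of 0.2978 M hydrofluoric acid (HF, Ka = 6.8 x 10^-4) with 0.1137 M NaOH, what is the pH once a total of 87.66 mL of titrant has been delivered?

n(acid) = 0.2978 x 0.01959 = 0.005834 mol; n(NaOH) added = 0.1137 x 0.08766 = 0.009967 mol.
Base is in excess by 0.009967 - 0.005834 = 0.004133 mol in a total volume of 0.1072 L.
[OH^-] = 0.004133/0.1072 = 0.03854 M, so pOH = 1.41 and pH = 14.00 - 1.41 = 12.59.

12.59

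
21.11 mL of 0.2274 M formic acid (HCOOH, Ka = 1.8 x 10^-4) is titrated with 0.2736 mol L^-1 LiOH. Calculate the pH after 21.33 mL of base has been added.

n(acid) = 0.2274 x 0.02111 = 0.004800 mol; n(LiOH) added = 0.2736 x 0.02133 = 0.005836 mol.
Base is in excess by 0.005836 - 0.004800 = 0.001035 mol in a total volume of 0.04244 L.
[OH^-] = 0.001035/0.04244 = 0.02440 M, so pOH = 1.61 and pH = 14.00 - 1.61 = 12.39.

12.39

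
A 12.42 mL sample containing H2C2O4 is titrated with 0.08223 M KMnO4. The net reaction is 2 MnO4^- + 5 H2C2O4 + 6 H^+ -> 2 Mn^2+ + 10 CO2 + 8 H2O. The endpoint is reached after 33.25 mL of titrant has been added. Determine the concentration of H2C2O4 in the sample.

0.550 M

n(KMnO4) = 0.08223 x 0.03325 = 0.002734 mol.
From the balanced equation, 2 mol KMnO4 reacts with 5 mol H2C2O4, so n(H2C2O4) = 0.002734 x 5/2 = 0.006835 mol.
[H2C2O4] = 0.006835 / 0.01242 L = 0.550 M.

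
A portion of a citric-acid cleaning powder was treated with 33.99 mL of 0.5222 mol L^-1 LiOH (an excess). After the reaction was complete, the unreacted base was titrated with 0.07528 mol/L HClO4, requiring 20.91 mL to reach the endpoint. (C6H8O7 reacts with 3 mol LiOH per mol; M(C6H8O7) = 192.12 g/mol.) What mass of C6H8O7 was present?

1.04 g

Total n(LiOH) added = 0.5222 x 0.03399 = 0.01775 mol.
n(HClO4) used = 0.07528 x 0.02091 = 0.001574 mol, which equals the excess n(LiOH).
So n(LiOH) consumed by the sample = 0.01775 - 0.001574 = 0.01618 mol.
n(C6H8O7) = 0.01618 / 3 = 0.005392 mol.
mass = 0.005392 mol x 192.12 g/mol = 1.04 g.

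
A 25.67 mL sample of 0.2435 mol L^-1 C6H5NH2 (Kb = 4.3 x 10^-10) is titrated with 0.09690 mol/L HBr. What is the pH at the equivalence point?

2.90

n(C6H5NH2) = 0.2435 x 0.02567 = 0.006251 mol; V(HBr) at equivalence = 0.006251/0.09690 = 0.06451 L.
At equivalence the base is fully converted to C6H5NH3+; total volume = 0.09018 L, so [C6H5NH3+] = 0.006251/0.09018 = 0.06932 M.
Ka(C6H5NH3+) = Kw/Kb = 1.0e-14 / 4.3 x 10^-10 = 2.33e-5.
[H^+] = sqrt(Ka x [C6H5NH3+]) = sqrt(2.33e-5 x 0.06932) = 0.00127 M.
pH = -log(0.00127) = 2.90.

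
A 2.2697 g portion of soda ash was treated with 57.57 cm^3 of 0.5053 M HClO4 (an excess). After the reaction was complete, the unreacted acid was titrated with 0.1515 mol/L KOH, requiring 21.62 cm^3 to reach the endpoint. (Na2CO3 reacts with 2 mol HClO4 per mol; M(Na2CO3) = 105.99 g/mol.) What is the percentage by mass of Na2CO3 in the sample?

60.3%

Total n(HClO4) added = 0.5053 x 0.05757 = 0.02909 mol.
n(KOH) used = 0.1515 x 0.02162 = 0.003275 mol, which equals the excess n(HClO4).
So n(HClO4) consumed by the sample = 0.02909 - 0.003275 = 0.02581 mol.
n(Na2CO3) = 0.02581 / 2 = 0.01291 mol.
mass Na2CO3 = 0.01291 x 105.99 = 1.368 g, so %Na2CO3 = 1.368/2.2697 x 100 = 60.3%.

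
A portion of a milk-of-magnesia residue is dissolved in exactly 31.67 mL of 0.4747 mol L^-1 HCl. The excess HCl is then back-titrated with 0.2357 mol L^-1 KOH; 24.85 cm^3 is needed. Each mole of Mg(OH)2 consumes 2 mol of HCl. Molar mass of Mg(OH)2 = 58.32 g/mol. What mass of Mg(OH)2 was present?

Total n(HCl) added = 0.4747 x 0.03167 = 0.01503 mol.
n(KOH) used = 0.2357 x 0.02485 = 0.005857 mol, which equals the excess n(HCl).
So n(HCl) consumed by the sample = 0.01503 - 0.005857 = 0.009177 mol.
n(Mg(OH)2) = 0.009177 / 2 = 0.004588 mol.
mass = 0.004588 mol x 58.32 g/mol = 0.268 g.

0.268 g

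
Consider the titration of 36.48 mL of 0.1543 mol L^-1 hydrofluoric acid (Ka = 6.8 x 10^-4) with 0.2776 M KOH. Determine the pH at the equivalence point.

8.08

n(HF) = 0.1543 x 0.03648 = 0.005629 mol; V(KOH) at equivalence = 0.005629/0.2776 = 0.02028 L.
At equivalence all the acid is converted to F-; total volume = 0.03648 + 0.02028 = 0.05676 L, so [F-] = 0.005629/0.05676 = 0.09917 M.
Kb = Kw/Ka = 1.0e-14 / 6.8 x 10^-4 = 1.47e-11.
[OH^-] = sqrt(Kb x [F-]) = sqrt(1.47e-11 x 0.09917) = 1.21e-6 M.
pOH = 5.92, so pH = 14.00 - 5.92 = 8.08.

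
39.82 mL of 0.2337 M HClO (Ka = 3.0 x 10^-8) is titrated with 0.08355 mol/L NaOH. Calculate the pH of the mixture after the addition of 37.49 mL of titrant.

7.23

Initial n(HClO) = 0.2337 x 0.03982 = 0.009306 mol.
n(NaOH) added = 0.08355 x 0.03749 = 0.003132 mol, converting that many moles of HClO to ClO-.
Remaining n(HClO) = 0.006174 mol; n(ClO-) = 0.003132 mol.
By Henderson-Hasselbalch, pH = pKa + log([A^-]/[HA]) = 7.52 + log(0.003132/0.006174) = 7.52 + (-0.29) = 7.23.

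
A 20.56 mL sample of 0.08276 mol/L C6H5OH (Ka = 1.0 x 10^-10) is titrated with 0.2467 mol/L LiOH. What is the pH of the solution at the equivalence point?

11.40

n(C6H5OH) = 0.08276 x 0.02056 = 0.001702 mol; V(LiOH) at equivalence = 0.001702/0.2467 = 0.006897 L.
At equivalence all the acid is converted to C6H5O-; total volume = 0.02056 + 0.006897 = 0.02746 L, so [C6H5O-] = 0.001702/0.02746 = 0.06197 M.
Kb = Kw/Ka = 1.0e-14 / 1.0 x 10^-10 = 0.000100.
[OH^-] = sqrt(Kb x [C6H5O-]) = sqrt(0.000100 x 0.06197) = 0.00249 M.
pOH = 2.60, so pH = 14.00 - 2.60 = 11.40.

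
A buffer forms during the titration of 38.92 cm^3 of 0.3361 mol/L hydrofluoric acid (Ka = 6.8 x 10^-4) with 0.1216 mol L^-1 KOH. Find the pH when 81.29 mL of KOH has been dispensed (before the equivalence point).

3.66

Initial n(HF) = 0.3361 x 0.03892 = 0.01308 mol.
n(KOH) added = 0.1216 x 0.08129 = 0.009885 mol, converting that many moles of HF to F-.
Remaining n(HF) = 0.003196 mol; n(F-) = 0.009885 mol.
By Henderson-Hasselbalch, pH = pKa + log([A^-]/[HA]) = 3.17 + log(0.009885/0.003196) = 3.17 + (+0.49) = 3.66.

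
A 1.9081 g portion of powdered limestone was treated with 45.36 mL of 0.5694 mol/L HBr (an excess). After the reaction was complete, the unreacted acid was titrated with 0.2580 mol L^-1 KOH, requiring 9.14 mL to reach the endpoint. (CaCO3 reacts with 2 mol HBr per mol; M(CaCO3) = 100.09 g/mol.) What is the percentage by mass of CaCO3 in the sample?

61.6%

Total n(HBr) added = 0.5694 x 0.04536 = 0.02583 mol.
n(KOH) used = 0.2580 x 0.009140 = 0.002358 mol, which equals the excess n(HBr).
So n(HBr) consumed by the sample = 0.02583 - 0.002358 = 0.02347 mol.
n(CaCO3) = 0.02347 / 2 = 0.01173 mol.
mass CaCO3 = 0.01173 x 100.09 = 1.175 g, so %CaCO3 = 1.175/1.9081 x 100 = 61.6%.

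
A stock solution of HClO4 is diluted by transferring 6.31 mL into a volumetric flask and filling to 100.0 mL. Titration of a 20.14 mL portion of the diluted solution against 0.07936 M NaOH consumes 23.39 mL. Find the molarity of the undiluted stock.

n(NaOH) = 0.07936 x 0.02339 = 0.001856 mol.
n(HClO4) in the aliquot = 0.001856 mol.
[diluted HClO4] = 0.001856 / 0.02014 = 0.09217 M.
Dilution factor = 100.0/6.310 = 15.85, so [stock] = 0.09217 x 15.85 = 1.46 M.

1.46 M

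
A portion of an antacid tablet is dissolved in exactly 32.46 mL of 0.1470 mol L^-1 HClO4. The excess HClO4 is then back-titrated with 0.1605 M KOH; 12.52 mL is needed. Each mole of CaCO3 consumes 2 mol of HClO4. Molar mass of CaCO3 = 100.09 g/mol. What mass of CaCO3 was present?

0.138 g

Total n(HClO4) added = 0.1470 x 0.03246 = 0.004772 mol.
n(KOH) used = 0.1605 x 0.01252 = 0.002009 mol, which equals the excess n(HClO4).
So n(HClO4) consumed by the sample = 0.004772 - 0.002009 = 0.002762 mol.
n(CaCO3) = 0.002762 / 2 = 0.001381 mol.
mass = 0.001381 mol x 100.09 g/mol = 0.138 g.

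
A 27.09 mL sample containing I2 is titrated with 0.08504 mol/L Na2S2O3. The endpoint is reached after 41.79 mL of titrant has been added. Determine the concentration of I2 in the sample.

0.0656 M

n(Na2S2O3) = 0.08504 x 0.04179 = 0.003554 mol.
From the balanced equation, 2 mol Na2S2O3 reacts with 1 mol I2, so n(I2) = 0.003554 x 1/2 = 0.001777 mol.
[I2] = 0.001777 / 0.02709 L = 0.0656 M.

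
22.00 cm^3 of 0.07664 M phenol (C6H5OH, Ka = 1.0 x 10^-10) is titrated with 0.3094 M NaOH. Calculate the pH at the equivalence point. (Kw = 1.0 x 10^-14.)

11.39

n(C6H5OH) = 0.07664 x 0.02200 = 0.001686 mol; V(NaOH) at equivalence = 0.001686/0.3094 = 0.005450 L.
At equivalence all the acid is converted to C6H5O-; total volume = 0.02200 + 0.005450 = 0.02745 L, so [C6H5O-] = 0.001686/0.02745 = 0.06142 M.
Kb = Kw/Ka = 1.0e-14 / 1.0 x 10^-10 = 0.000100.
[OH^-] = sqrt(Kb x [C6H5O-]) = sqrt(0.000100 x 0.06142) = 0.00248 M.
pOH = 2.61, so pH = 14.00 - 2.61 = 11.39.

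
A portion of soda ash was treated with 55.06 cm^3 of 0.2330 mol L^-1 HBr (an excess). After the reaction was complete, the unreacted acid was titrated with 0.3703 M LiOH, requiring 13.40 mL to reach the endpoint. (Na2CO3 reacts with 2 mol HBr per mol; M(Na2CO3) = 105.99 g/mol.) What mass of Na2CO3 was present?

Total n(HBr) added = 0.2330 x 0.05506 = 0.01283 mol.
n(LiOH) used = 0.3703 x 0.01340 = 0.004962 mol, which equals the excess n(HBr).
So n(HBr) consumed by the sample = 0.01283 - 0.004962 = 0.007867 mol.
n(Na2CO3) = 0.007867 / 2 = 0.003933 mol.
mass = 0.003933 mol x 105.99 g/mol = 0.417 g.

0.417 g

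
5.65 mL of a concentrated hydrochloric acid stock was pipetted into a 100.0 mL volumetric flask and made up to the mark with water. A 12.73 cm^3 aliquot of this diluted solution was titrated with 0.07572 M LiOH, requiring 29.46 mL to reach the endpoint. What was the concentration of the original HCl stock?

3.10 M

n(LiOH) = 0.07572 x 0.02946 = 0.002231 mol.
n(HCl) in the aliquot = 0.002231 mol.
[diluted HCl] = 0.002231 / 0.01273 = 0.1752 M.
Dilution factor = 100.0/5.650 = 17.70, so [stock] = 0.1752 x 17.70 = 3.10 M.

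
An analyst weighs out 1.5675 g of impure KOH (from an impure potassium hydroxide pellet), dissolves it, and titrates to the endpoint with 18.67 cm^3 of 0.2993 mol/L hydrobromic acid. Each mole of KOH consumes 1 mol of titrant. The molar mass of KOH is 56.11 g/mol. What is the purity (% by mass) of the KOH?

20.0%

n(HBr) = 0.2993 x 0.01867 = 0.005588 mol.
n(KOH) = 0.005588 / 1 = 0.005588 mol.
mass of KOH = 0.005588 x 56.11 = 0.3135 g.
% purity = 0.3135 / 1.5675 x 100 = 20.0%.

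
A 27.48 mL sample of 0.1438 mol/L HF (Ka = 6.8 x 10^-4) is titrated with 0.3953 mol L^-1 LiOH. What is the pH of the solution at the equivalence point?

8.10

n(HF) = 0.1438 x 0.02748 = 0.003952 mol; V(LiOH) at equivalence = 0.003952/0.3953 = 0.009997 L.
At equivalence all the acid is converted to F-; total volume = 0.02748 + 0.009997 = 0.03748 L, so [F-] = 0.003952/0.03748 = 0.1054 M.
Kb = Kw/Ka = 1.0e-14 / 6.8 x 10^-4 = 1.47e-11.
[OH^-] = sqrt(Kb x [F-]) = sqrt(1.47e-11 x 0.1054) = 1.25e-6 M.
pOH = 5.90, so pH = 14.00 - 5.90 = 8.10.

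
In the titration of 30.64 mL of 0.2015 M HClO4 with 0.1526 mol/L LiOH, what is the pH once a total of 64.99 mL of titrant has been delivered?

12.59

n(acid) = 0.2015 x 0.03064 = 0.006174 mol; n(LiOH) added = 0.1526 x 0.06499 = 0.009917 mol.
Base is in excess by 0.009917 - 0.006174 = 0.003744 mol in a total volume of 0.09563 L.
[OH^-] = 0.003744/0.09563 = 0.03915 M, so pOH = 1.41 and pH = 14.00 - 1.41 = 12.59.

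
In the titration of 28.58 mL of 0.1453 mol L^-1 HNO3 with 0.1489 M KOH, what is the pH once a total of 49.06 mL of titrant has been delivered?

n(acid) = 0.1453 x 0.02858 = 0.004153 mol; n(KOH) added = 0.1489 x 0.04906 = 0.007305 mol.
Base is in excess by 0.007305 - 0.004153 = 0.003152 mol in a total volume of 0.07764 L.
[OH^-] = 0.003152/0.07764 = 0.04060 M, so pOH = 1.39 and pH = 14.00 - 1.39 = 12.61.

12.61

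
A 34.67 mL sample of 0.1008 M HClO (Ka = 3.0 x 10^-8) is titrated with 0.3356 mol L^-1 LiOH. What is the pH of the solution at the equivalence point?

10.21

n(HClO) = 0.1008 x 0.03467 = 0.003495 mol; V(LiOH) at equivalence = 0.003495/0.3356 = 0.01041 L.
At equivalence all the acid is converted to ClO-; total volume = 0.03467 + 0.01041 = 0.04508 L, so [ClO-] = 0.003495/0.04508 = 0.07752 M.
Kb = Kw/Ka = 1.0e-14 / 3.0 x 10^-8 = 3.33e-7.
[OH^-] = sqrt(Kb x [ClO-]) = sqrt(3.33e-7 x 0.07752) = 0.000161 M.
pOH = 3.79, so pH = 14.00 - 3.79 = 10.21.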